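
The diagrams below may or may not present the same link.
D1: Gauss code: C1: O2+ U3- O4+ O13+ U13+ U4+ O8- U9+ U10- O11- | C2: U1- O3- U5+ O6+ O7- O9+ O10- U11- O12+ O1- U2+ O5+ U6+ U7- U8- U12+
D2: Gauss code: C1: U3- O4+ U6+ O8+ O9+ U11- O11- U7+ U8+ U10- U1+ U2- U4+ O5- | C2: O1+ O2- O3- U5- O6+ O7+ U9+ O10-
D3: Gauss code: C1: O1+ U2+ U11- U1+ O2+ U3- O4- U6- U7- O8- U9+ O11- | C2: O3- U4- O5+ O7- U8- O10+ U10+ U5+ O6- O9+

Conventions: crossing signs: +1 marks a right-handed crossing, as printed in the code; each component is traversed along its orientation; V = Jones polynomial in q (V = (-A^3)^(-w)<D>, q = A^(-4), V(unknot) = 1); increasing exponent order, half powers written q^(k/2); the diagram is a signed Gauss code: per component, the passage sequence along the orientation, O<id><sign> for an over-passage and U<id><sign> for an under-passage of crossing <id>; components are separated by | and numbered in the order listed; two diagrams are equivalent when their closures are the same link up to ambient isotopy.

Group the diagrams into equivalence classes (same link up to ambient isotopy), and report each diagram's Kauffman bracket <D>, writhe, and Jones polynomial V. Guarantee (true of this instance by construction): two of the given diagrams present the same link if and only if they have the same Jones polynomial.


equivalence classes: {D1} | {D2} | {D3}
D1 (bracket A^5 + A^13; 13 crossings at w = +1): V = -q^(-5/2) - q^(-1/2)
D2 (bracket -A^-11 + 2A^-7 - A^-3 + 2A - A^5 + A^9; 11 crossings at w = +1): V = -q^(-3/2) + q^(-1/2) - 2q^(1/2) + q^(3/2) - 2q^(5/2) + q^(7/2)
V(D3) = -q^(-9/2) - q^(-5/2) + q^(-3/2) - q^(-1/2)  [11 crossings, <D> = A^-1 - A^3 + A^7 + A^15, w = -1]
key observation: V(q) takes 3 values over 3 diagrams, fixing the grouping


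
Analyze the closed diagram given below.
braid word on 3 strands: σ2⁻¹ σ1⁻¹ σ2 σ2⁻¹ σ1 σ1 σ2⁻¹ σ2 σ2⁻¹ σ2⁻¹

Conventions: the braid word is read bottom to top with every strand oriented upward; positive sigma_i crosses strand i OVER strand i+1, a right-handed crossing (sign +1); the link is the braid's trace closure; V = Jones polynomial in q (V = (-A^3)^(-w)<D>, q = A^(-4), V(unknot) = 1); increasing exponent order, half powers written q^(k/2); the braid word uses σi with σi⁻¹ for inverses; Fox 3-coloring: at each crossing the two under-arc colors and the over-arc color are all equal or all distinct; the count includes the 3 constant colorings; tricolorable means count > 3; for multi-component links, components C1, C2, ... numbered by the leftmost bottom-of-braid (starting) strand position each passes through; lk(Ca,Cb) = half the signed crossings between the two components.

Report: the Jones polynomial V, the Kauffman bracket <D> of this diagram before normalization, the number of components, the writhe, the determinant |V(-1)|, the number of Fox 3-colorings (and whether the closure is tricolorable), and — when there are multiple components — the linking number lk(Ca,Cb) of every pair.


V(q) = -q^-4 + q^-3 + q^-1
bracket: A^-2 + A^6 - A^10, w = -2
1 component, writhe -2, over 10 crossings
det 3, colorings 9 of 3^10 — tricolorable
observation: the span of V is 3, forcing >= 3 crossings in any diagram


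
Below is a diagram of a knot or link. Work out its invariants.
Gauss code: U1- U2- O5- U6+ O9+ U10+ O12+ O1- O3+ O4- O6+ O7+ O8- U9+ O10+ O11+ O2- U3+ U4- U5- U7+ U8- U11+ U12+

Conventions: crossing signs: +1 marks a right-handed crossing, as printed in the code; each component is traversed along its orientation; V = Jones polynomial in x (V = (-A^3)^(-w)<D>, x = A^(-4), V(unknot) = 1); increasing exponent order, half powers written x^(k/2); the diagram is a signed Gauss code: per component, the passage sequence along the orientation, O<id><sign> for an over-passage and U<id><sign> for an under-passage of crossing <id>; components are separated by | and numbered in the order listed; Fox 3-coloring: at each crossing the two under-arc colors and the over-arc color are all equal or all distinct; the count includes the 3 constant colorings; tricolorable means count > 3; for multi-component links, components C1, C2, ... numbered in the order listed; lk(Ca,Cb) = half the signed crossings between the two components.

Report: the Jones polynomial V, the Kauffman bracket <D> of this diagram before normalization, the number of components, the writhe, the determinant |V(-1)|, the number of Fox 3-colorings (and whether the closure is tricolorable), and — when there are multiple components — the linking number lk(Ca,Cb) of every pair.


V(x) = x + x^3 - x^4
bracket: -A^-10 + A^-6 + A^2, w = +2
1 component, writhe +2, over 12 crossings
det 3, colorings 9 of 3^12 — tricolorable
observation: the span of V is 3, forcing >= 3 crossings in any diagram


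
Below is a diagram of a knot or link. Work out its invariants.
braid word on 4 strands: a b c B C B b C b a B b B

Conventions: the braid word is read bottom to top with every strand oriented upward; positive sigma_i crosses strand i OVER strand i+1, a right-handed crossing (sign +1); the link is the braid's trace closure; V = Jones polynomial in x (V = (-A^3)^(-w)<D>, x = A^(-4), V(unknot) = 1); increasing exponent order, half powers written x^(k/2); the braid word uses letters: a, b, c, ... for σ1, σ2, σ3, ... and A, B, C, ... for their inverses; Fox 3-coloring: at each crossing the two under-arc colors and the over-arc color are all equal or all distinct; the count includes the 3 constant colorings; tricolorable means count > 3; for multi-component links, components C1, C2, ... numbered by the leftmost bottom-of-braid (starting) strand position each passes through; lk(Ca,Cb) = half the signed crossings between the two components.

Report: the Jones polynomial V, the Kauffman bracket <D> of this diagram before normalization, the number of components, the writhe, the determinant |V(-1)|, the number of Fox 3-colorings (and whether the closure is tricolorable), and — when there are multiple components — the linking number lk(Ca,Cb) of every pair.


V(x) = x^-2 - x^-1 + 2 - 2x + x^2 - x^3 + x^4
bracket: -A^-13 + A^-9 - A^-5 + 2A^-1 - 2A^3 + A^7 - A^11, w = +1
1 component, writhe +1, over 13 crossings
det 9, colorings 9 of 3^13 — tricolorable
observation: w = +1 (over 13 crossings) is diagram-only; (-A^3)^(-1) removes it from V


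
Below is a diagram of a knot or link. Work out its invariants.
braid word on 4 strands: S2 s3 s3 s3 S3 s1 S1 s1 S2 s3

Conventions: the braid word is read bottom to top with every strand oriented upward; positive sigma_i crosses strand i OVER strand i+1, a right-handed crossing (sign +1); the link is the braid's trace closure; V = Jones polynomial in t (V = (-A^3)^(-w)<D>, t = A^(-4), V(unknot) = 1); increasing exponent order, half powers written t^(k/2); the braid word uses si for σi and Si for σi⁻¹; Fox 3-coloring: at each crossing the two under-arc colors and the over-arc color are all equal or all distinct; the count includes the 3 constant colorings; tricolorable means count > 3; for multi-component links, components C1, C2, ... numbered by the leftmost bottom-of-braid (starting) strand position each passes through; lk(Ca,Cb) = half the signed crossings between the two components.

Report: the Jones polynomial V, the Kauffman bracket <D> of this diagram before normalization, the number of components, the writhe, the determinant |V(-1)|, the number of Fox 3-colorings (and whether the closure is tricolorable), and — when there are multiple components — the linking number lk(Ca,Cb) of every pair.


V(t) = -t^(-3/2) + t^(-1/2) - 2t^(1/2) + t^(3/2) - 2t^(5/2) + t^(7/2)
bracket: A^-8 - 2A^-4 + 1 - 2A^4 + A^8 - A^12, w = +2
2 components, writhe +2, over 10 crossings
lk(C1,C2) = 0
det 8, colorings 3 of 3^10 — not tricolorable
observation: free reduction leaves σ2⁻¹ σ3 σ3 σ1 σ2⁻¹ σ3 of the original 10 letters


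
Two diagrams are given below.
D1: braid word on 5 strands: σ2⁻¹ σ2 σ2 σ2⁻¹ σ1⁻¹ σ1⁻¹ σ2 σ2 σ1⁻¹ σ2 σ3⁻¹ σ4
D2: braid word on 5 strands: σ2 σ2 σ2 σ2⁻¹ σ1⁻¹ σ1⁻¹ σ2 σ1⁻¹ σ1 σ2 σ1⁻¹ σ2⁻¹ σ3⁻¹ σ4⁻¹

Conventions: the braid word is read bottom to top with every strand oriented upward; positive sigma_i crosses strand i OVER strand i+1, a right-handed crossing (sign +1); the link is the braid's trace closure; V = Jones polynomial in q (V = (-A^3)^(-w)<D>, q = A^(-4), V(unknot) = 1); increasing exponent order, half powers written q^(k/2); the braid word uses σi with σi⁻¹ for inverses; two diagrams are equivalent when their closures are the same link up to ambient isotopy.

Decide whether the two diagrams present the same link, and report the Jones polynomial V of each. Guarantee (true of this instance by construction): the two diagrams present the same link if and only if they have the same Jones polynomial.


equivalent: yes
V(D1) = -q^-3 + 2q^-2 - 2q^-1 + 3 - 2q + 2q^2 - q^3  (w 0, c 12, <D> = -A^-12 + 2A^-8 - 2A^-4 + 3 - 2A^4 + 2A^8 - A^12)
V(D2) = -q^-3 + 2q^-2 - 2q^-1 + 3 - 2q + 2q^2 - q^3  [14 crossings, <D> = -A^-18 + 2A^-14 - 2A^-10 + 3A^-6 - 2A^-2 + 2A^2 - A^6, w = -2]
key observation: one V(q) for all 2 diagrams — one class (guaranteed)


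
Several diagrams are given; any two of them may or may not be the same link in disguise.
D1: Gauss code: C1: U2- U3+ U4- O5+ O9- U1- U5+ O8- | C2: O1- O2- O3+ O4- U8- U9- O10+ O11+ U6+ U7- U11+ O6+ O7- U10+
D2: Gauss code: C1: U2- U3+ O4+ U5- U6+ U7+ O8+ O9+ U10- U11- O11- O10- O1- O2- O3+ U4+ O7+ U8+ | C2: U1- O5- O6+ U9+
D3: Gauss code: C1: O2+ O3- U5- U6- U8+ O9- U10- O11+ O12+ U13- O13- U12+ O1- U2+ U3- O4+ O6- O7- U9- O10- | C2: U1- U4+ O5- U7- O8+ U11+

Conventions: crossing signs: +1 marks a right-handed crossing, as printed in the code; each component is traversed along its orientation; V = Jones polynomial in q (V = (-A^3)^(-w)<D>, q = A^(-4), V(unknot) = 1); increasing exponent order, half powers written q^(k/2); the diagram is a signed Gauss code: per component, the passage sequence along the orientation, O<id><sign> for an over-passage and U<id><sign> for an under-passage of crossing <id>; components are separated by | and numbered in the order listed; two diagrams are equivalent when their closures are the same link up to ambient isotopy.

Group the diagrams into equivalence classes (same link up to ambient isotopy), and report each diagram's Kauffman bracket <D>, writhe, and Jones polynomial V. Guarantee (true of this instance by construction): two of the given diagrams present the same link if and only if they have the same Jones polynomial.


equivalence classes: {D1} | {D2} | {D3}
D1 (bracket A^-1 - A^3 + A^7 + A^15; 11 crossings at w = -1): V = -q^(-9/2) - q^(-5/2) + q^(-3/2) - q^(-1/2)
V(D2) = -q^(1/2) - q^(3/2) - q^(5/2) + q^(9/2)  (w +1, c 11, <D> = -A^-15 + A^-7 + A^-3 + A)
D3 (bracket A^-7 + A^-3 + A - A^9; 13 crossings at w = -3): V = q^(-9/2) - q^(-5/2) - q^(-3/2) - q^(-1/2)
key observation: comparing 3 Jones polynomials yields 3 groups


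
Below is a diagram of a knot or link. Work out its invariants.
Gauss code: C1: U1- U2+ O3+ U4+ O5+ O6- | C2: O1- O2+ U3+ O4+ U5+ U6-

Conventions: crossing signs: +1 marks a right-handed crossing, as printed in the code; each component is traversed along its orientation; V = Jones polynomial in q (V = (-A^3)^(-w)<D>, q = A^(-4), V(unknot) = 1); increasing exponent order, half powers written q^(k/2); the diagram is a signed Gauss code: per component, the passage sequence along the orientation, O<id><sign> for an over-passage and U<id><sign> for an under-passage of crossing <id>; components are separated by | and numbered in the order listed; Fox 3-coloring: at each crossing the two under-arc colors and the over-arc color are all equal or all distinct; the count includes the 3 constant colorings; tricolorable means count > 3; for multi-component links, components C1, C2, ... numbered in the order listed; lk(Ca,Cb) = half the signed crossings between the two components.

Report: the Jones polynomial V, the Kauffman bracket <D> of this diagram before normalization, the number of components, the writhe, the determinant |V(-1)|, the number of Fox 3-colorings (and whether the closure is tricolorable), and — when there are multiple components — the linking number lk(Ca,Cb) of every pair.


V(q) = -q^(1/2) - q^(5/2)
bracket: -A^-4 - A^4, w = +2
2 components, writhe +2, over 6 crossings
lk(C1,C2) = +1
det 2, colorings 3 of 3^6 — not tricolorable
observation: |V(-1)| = 2: so not tricolorable, since 3 does not divide 2


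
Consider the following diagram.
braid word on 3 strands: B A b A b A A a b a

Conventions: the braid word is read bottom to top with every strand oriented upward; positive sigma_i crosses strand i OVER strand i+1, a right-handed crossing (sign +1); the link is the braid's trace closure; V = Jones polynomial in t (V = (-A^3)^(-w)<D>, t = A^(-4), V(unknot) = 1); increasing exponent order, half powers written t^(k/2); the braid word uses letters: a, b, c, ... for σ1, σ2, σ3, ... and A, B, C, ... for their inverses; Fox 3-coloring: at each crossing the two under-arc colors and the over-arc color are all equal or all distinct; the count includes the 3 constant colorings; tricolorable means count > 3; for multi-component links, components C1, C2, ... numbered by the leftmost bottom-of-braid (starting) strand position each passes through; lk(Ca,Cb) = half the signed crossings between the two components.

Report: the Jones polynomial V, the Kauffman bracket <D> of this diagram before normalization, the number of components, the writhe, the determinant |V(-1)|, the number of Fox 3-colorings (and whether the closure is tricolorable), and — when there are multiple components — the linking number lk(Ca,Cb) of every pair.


V(t) = -t^-3 + 2t^-2 - 2t^-1 + 3 - 2t + 2t^2 - t^3
bracket: -A^-12 + 2A^-8 - 2A^-4 + 3 - 2A^4 + 2A^8 - A^12, w = 0
1 component, writhe 0, over 10 crossings
det 13, colorings 3 of 3^10 — not tricolorable
observation: palindromic: swapping t for 1/t fixes V


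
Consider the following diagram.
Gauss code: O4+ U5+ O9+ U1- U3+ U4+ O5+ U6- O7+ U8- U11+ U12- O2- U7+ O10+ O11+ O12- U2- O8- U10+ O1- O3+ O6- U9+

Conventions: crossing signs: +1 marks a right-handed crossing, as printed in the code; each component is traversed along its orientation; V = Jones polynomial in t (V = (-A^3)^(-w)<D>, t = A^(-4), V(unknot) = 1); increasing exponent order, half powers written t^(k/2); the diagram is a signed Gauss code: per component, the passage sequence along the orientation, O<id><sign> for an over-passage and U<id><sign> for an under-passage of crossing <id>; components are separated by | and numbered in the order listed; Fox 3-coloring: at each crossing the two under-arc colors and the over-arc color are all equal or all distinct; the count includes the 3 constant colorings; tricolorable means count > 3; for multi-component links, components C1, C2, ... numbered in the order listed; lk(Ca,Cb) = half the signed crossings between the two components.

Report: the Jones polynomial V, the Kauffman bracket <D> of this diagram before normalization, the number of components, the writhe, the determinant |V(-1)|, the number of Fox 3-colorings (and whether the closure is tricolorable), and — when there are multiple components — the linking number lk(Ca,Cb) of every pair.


V(t) = t^-1 - 1 + 2t - 3t^2 + 3t^3 - 2t^4 + 2t^5 - t^6
bracket: -A^-18 + 2A^-14 - 2A^-10 + 3A^-6 - 3A^-2 + 2A^2 - A^6 + A^10, w = +2
1 component, writhe +2, over 12 crossings
det 15, colorings 9 of 3^12 — tricolorable
observation: w = +2 shifts under R1 moves; the (-A^3)^(-2) factor cancels that in V


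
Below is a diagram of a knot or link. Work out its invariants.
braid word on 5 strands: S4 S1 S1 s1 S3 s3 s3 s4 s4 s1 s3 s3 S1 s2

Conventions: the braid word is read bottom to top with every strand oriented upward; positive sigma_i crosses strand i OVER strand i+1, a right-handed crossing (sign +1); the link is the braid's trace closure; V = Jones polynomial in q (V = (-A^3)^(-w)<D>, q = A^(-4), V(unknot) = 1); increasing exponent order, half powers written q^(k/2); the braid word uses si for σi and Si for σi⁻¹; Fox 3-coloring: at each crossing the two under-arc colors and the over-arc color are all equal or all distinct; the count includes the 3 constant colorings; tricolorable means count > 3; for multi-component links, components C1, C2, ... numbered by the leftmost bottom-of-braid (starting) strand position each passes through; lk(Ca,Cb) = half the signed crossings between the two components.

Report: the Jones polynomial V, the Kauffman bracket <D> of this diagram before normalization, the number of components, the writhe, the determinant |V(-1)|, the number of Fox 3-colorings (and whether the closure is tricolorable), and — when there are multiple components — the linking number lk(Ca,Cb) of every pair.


V(q) = q - q^2 + 2q^3 - q^4 + q^5 - q^6
bracket: -A^-12 + A^-8 - A^-4 + 2 - A^4 + A^8, w = +4
1 component, writhe +4, over 14 crossings
det 7, colorings 3 of 3^14 — not tricolorable
observation: |V(-1)| = 7: so not tricolorable, since 3 does not divide 7


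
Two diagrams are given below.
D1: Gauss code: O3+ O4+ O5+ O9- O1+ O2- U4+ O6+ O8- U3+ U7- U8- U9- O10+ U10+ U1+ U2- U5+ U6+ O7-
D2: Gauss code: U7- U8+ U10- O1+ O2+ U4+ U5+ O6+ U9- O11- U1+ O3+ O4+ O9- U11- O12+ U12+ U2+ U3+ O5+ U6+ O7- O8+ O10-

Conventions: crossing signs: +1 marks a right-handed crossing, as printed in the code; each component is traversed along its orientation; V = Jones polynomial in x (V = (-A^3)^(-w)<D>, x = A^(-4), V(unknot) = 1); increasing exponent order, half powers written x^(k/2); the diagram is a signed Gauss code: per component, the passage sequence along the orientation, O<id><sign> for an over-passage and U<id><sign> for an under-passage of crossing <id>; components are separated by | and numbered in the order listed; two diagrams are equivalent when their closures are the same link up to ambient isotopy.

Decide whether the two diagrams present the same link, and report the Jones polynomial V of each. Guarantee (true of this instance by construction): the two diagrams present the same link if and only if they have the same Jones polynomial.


equivalent: no
V(D1) = 1  (w +2, c 10, <D> = A^6)
V(D2) = x - x^2 + 2x^3 - x^4 + x^5 - x^6  [12 crossings, <D> = -A^-12 + A^-8 - A^-4 + 2 - A^4 + A^8, w = +4]
key observation: 2 classes among 2 diagrams; unequal V(x) rules out equality


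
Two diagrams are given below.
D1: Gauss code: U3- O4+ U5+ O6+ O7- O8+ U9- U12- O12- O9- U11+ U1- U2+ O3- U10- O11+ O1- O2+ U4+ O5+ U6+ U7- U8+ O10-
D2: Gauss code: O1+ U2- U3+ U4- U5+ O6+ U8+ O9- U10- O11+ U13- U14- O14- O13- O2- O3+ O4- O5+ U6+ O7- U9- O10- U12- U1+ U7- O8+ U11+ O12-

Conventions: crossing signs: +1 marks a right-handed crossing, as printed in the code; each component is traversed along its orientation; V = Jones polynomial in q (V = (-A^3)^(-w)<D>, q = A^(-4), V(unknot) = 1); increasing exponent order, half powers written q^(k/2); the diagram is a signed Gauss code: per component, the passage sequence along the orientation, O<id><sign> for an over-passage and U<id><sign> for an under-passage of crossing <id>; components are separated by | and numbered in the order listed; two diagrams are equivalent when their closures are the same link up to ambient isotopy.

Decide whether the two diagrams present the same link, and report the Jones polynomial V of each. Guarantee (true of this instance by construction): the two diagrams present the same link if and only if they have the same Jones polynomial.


equivalent: no
D1 (bracket A^-20 - 2A^-16 + 2A^-12 - 2A^-8 + 2A^-4 - 1 + A^4; 12 crossings at w = 0): V = q^-1 - 1 + 2q - 2q^2 + 2q^3 - 2q^4 + q^5
V(D2) = -q^-3 + 2q^-2 - 2q^-1 + 3 - 2q + 2q^2 - q^3  [14 crossings, <D> = -A^-18 + 2A^-14 - 2A^-10 + 3A^-6 - 2A^-2 + 2A^2 - A^6, w = -2]
observation: V(q) takes 2 values over 2 diagrams, fixing the grouping


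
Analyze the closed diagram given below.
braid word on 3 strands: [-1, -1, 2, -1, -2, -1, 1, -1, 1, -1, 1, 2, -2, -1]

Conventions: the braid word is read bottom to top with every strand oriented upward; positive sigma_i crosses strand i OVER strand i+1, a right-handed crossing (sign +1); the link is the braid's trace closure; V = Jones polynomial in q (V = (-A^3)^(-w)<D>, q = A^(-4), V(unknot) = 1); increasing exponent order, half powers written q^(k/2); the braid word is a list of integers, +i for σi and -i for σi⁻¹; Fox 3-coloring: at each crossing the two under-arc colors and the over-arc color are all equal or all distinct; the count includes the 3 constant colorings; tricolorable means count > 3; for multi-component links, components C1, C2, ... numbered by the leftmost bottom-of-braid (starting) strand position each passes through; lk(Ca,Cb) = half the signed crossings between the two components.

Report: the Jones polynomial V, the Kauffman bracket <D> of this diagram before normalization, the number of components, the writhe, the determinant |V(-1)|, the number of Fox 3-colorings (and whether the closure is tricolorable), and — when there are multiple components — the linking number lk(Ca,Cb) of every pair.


V = -q^-4 + q^-3 + q^-1
<D> = A^-8 + 1 - A^4 (w = -4)
1 component over 14 crossings, w = -4
9 Fox colorings among 3^14, |V(-1)| = 3: tricolorable
why: w = -4 shifts under R1 moves; the (-A^3)^(4) factor cancels that in V


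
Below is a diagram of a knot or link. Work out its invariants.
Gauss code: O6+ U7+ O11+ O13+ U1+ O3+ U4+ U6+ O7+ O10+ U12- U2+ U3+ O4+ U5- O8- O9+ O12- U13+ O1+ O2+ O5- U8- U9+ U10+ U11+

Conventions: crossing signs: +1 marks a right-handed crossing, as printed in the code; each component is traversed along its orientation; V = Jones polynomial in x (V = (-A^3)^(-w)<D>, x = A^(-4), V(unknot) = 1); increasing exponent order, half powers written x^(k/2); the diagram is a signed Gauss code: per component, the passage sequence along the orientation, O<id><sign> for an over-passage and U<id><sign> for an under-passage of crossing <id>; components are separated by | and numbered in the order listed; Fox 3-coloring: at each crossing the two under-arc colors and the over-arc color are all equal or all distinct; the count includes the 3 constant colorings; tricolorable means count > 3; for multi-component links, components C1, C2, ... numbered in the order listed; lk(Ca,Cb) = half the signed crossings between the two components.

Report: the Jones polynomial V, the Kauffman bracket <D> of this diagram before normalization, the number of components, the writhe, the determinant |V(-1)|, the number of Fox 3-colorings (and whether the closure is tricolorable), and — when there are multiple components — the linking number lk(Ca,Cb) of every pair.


V = x^2 - x^3 + 2x^4 - 2x^5 + 3x^6 - 2x^7 + x^8 - x^9
<D> = A^-15 - A^-11 + 2A^-7 - 3A^-3 + 2A - 2A^5 + A^9 - A^13 (w = +7)
1 component over 13 crossings, w = +7
3 Fox colorings among 3^13, |V(-1)| = 13: not tricolorable
why: w = +7 (over 13 crossings) is diagram-only; (-A^3)^(-7) removes it from V


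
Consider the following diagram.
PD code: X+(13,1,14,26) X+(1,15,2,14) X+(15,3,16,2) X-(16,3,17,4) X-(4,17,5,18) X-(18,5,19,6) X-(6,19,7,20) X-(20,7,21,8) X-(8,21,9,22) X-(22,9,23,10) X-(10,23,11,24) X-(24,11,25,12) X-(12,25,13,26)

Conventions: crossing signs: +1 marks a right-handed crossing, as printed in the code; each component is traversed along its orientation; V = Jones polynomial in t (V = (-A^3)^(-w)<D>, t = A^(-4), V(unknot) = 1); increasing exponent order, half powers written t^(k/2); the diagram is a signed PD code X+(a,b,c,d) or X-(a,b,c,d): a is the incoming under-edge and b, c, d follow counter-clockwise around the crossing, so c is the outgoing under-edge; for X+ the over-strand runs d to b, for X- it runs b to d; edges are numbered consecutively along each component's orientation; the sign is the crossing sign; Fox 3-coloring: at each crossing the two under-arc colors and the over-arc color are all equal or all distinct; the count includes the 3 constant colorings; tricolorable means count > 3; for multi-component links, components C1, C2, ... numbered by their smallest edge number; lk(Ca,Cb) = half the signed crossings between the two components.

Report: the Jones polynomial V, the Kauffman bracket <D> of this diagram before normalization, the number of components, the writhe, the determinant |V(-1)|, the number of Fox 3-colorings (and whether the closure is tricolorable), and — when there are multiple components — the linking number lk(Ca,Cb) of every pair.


V(t) = -t^-10 + t^-9 - t^-8 + t^-7 - t^-6 + t^-5 + t^-3
bracket: -A^-9 - A^-1 + A^3 - A^7 + A^11 - A^15 + A^19, w = -7
1 component, writhe -7, over 13 crossings
det 7, colorings 3 of 3^13 — not tricolorable
observation: the span of V is 7, forcing >= 7 crossings in any diagram


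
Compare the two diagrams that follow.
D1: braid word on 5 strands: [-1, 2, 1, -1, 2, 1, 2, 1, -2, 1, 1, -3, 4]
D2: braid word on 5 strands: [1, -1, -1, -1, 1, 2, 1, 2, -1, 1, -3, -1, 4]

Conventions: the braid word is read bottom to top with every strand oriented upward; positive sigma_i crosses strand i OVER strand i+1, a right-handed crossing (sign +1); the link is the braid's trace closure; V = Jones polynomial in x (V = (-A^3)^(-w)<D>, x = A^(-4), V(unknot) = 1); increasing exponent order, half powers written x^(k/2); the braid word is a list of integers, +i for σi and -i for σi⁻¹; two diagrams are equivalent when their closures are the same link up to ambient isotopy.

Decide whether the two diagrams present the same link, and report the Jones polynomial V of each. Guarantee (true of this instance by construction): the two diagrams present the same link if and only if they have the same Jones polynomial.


equivalent: no
V(D1) = -x^(3/2) - 2x^(7/2) + x^(9/2) - x^(11/2) + x^(13/2)  (w +5, c 13, <D> = -A^-11 + A^-7 - A^-3 + 2A + A^9)
V(D2) = -x^(-1/2) - x^(1/2)  (w +1, c 13, <D> = A + A^5)
why: comparing 2 Jones polynomials yields 2 groups


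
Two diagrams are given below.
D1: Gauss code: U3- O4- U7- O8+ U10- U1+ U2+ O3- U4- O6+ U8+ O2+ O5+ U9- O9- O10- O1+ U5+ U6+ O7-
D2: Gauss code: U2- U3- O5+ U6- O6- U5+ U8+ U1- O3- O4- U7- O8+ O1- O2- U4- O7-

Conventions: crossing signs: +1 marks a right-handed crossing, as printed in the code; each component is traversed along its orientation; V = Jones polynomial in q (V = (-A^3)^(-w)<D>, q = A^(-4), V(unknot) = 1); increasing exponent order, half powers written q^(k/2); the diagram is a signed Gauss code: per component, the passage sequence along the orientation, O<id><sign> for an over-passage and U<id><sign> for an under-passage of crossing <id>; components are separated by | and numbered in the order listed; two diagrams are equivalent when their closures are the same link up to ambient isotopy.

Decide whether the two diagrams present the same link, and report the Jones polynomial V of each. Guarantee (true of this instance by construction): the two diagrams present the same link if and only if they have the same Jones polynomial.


equivalent: no
V(D1) = -q^-3 + 2q^-2 - 2q^-1 + 3 - 2q + 2q^2 - q^3  (w 0, c 10, <D> = -A^-12 + 2A^-8 - 2A^-4 + 3 - 2A^4 + 2A^8 - A^12)
V(D2) = -q^-4 + q^-3 + q^-1  (w -4, c 8, <D> = A^-8 + 1 - A^4)
why: comparing 2 Jones polynomials yields 2 groups


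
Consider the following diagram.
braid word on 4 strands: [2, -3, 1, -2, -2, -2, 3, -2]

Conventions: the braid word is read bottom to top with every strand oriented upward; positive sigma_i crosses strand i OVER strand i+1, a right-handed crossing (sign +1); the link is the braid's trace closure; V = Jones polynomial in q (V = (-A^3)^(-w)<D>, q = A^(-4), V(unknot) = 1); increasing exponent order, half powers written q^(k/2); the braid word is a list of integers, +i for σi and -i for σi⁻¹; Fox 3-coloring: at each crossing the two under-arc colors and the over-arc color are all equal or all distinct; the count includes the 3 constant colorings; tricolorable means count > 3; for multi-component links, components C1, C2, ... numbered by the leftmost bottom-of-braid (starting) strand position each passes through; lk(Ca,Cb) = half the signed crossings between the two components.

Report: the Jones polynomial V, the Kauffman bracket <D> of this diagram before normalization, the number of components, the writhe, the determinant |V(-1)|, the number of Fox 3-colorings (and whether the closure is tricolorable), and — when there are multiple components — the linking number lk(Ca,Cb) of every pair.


Jones polynomial: V(q) = q^(-9/2) - q^(-5/2) - q^(-3/2) - q^(-1/2)
<D> = -A^-4 - 1 - A^4 + A^12; writhe -2
components 2, writhe -2 (8 crossings)
linking number lk(C1,C2) = 0
3-colorings: 27 of 3^8, det 0 — tricolorable
note: span 4 respects span(V) <= c + mu - 1 = 9 for this 2-component diagram


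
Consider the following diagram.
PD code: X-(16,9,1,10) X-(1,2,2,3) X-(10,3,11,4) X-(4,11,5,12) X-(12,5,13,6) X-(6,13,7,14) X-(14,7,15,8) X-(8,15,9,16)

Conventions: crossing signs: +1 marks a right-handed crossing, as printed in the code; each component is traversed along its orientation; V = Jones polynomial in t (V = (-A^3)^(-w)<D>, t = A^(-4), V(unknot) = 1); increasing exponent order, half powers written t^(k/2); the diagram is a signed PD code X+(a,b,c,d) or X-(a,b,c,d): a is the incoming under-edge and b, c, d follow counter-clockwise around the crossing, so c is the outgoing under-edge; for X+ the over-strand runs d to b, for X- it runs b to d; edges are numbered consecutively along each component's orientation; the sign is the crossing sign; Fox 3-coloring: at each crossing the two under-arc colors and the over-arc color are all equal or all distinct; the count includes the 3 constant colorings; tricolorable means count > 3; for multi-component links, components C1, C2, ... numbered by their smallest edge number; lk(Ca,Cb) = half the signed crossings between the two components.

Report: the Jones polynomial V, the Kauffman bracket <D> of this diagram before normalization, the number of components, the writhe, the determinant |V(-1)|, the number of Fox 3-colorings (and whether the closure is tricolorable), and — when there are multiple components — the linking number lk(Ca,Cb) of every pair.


Jones polynomial: V(t) = -t^-10 + t^-9 - t^-8 + t^-7 - t^-6 + t^-5 + t^-3
<D> = A^-12 + A^-4 - 1 + A^4 - A^8 + A^12 - A^16; writhe -8
components 1, writhe -8 (8 crossings)
3-colorings: 3 of 3^8, det 7 — not tricolorable
note: |V(-1)| = 7: so not tricolorable, since 3 does not divide 7


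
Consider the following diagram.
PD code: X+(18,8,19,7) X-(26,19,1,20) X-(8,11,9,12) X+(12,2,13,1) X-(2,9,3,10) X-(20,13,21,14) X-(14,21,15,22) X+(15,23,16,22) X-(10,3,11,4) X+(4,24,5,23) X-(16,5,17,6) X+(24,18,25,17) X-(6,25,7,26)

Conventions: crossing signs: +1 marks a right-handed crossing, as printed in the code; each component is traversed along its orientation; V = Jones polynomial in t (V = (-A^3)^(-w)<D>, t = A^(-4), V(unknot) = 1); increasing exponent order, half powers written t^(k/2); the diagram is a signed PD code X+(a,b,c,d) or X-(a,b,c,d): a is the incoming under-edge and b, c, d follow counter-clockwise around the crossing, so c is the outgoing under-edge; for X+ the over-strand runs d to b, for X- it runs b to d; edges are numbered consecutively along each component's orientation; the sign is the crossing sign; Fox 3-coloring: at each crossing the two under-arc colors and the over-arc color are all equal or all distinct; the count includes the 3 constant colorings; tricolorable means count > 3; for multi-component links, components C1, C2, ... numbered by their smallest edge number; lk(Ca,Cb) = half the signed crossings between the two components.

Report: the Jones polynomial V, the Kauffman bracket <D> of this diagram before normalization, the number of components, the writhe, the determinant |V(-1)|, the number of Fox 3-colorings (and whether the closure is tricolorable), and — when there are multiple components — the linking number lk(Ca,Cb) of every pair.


Jones polynomial: V(t) = -t^-8 + 5t^-7 - 12t^-6 + 19t^-5 - 26t^-4 + 30t^-3 - 29t^-2 + 26t^-1 - 18 + 11t - 5t^2 + t^3
<D> = -A^-21 + 5A^-17 - 11A^-13 + 18A^-9 - 26A^-5 + 29A^-1 - 30A^3 + 26A^7 - 19A^11 + 12A^15 - 5A^19 + A^23; writhe -3
components 1, writhe -3 (13 crossings)
3-colorings: 9 of 3^13, det 183 — tricolorable
note: w = -3 (over 13 crossings) is diagram-only; (-A^3)^(3) removes it from V


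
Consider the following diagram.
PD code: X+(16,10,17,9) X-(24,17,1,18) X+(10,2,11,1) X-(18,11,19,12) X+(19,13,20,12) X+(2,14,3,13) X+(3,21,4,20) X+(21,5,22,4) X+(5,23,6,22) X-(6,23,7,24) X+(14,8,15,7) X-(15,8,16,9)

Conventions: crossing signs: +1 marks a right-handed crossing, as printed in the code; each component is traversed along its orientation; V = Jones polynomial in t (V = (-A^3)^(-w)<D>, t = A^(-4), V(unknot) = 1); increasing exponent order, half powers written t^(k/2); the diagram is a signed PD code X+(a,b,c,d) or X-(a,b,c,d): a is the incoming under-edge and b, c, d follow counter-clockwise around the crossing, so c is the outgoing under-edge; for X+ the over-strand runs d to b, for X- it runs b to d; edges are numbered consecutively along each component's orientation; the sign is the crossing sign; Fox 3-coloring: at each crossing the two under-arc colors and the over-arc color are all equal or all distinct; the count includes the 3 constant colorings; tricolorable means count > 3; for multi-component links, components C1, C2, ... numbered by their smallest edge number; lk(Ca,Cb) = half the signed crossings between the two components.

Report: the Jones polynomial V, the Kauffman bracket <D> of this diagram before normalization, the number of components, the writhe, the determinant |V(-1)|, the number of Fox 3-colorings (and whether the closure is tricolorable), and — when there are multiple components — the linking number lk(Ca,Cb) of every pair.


V = t - t^2 + 2t^3 - t^4 + t^5 - t^6
<D> = -A^-12 + A^-8 - A^-4 + 2 - A^4 + A^8 (w = +4)
1 component over 12 crossings, w = +4
3 Fox colorings among 3^12, |V(-1)| = 7: not tricolorable
why: |V(-1)| = 7: so not tricolorable, since 3 does not divide 7


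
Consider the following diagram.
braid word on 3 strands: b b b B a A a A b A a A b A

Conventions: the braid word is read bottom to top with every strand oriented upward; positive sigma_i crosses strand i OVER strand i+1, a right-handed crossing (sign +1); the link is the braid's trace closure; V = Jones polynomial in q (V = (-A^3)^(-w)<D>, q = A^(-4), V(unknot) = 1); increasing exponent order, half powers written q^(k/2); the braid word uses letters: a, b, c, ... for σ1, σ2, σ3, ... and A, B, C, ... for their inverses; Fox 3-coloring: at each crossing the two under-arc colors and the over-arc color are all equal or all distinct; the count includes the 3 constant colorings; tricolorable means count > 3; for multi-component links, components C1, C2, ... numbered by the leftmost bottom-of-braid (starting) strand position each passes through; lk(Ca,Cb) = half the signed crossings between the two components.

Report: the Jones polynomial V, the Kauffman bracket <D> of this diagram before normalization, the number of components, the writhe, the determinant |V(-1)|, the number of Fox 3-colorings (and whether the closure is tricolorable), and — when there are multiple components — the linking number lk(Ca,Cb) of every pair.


Jones polynomial: V(q) = q^-1 - 1 + 2q - 2q^2 + 2q^3 - 2q^4 + q^5
<D> = A^-14 - 2A^-10 + 2A^-6 - 2A^-2 + 2A^2 - A^6 + A^10; writhe +2
components 1, writhe +2 (14 crossings)
3-colorings: 3 of 3^14, det 11 — not tricolorable
note: w = +2 (over 14 crossings) is diagram-only; (-A^3)^(-2) removes it from V


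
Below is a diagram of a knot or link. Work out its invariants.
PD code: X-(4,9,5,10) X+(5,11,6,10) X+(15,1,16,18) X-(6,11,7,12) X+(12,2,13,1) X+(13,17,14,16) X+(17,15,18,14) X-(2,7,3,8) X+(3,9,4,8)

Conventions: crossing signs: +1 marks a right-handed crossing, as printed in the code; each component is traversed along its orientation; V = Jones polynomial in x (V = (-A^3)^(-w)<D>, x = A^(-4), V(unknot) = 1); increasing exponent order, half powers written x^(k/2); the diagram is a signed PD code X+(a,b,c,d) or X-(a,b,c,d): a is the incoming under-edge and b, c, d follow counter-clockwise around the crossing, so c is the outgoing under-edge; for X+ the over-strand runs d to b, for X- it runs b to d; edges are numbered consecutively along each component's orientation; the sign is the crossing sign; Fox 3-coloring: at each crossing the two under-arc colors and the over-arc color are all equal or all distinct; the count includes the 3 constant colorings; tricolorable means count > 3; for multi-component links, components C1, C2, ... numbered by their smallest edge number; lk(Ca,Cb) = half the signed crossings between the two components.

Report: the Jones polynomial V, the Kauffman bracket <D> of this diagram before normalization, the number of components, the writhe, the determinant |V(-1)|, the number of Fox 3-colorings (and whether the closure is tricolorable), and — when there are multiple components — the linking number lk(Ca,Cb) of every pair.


V(x) = x + x^3 - x^4
bracket: A^-7 - A^-3 - A^5, w = +3
1 component, writhe +3, over 9 crossings
det 3, colorings 9 of 3^9 — tricolorable
observation: the span of V is 3, forcing >= 3 crossings in any diagram


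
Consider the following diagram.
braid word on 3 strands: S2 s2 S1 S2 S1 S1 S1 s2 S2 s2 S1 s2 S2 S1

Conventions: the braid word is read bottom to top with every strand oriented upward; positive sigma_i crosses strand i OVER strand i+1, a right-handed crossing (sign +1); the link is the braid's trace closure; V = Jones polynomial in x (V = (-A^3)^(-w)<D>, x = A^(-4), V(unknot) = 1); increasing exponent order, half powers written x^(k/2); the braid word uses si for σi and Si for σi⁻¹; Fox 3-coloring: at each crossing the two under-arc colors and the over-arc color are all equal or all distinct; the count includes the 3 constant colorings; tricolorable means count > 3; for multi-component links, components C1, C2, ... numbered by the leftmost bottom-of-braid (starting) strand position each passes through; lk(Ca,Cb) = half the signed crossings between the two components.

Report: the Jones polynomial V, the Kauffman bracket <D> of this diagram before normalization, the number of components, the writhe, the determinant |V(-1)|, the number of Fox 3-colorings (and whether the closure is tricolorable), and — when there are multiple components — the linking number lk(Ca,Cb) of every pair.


Jones polynomial: V(x) = x^-8 - 2x^-7 + x^-6 - 2x^-5 + 2x^-4 + x^-2
<D> = A^-10 + 2A^-2 - 2A^2 + A^6 - 2A^10 + A^14; writhe -6
components 1, writhe -6 (14 crossings)
3-colorings: 27 of 3^14, det 9 — tricolorable
note: |V(-1)| = 9: so tricolorable, since 3 divides 9


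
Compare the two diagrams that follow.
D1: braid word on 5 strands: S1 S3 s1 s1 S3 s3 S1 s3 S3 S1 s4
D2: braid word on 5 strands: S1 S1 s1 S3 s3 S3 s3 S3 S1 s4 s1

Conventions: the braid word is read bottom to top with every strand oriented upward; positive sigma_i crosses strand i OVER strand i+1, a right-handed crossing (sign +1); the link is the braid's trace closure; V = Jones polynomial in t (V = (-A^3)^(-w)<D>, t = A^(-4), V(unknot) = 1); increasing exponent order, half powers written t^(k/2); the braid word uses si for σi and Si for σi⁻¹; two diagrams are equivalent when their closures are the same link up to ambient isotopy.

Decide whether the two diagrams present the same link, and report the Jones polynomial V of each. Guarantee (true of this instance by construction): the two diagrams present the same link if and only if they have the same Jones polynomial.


equivalent: yes
D1 (bracket A^-5 + A^-1; 11 crossings at w = -1): V = -t^(-1/2) - t^(1/2)
D2 (bracket A^-5 + A^-1; 11 crossings at w = -1): V = -t^(-1/2) - t^(1/2)
key observation: all 2 diagrams share one V(t), hence one class


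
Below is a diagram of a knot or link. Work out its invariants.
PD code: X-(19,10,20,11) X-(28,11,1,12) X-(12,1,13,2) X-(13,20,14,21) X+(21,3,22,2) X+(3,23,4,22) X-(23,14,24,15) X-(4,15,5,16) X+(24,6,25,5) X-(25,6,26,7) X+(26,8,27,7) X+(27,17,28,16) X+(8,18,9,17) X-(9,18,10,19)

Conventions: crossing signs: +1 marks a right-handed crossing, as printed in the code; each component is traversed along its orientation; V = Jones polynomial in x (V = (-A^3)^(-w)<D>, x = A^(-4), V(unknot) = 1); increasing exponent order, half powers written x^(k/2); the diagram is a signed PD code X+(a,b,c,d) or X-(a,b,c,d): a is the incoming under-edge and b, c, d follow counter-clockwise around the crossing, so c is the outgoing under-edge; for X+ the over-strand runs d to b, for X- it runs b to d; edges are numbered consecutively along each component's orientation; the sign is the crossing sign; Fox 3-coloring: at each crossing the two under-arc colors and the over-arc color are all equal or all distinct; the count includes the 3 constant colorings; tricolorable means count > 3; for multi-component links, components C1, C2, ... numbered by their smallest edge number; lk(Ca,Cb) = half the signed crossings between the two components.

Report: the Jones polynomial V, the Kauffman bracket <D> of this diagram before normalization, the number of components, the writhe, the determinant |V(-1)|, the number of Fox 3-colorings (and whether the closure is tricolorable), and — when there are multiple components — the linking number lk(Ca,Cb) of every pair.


V(x) = -x^-5 + x^-4 - x^-3 + 2x^-2 - x^-1 + 2 - x
bracket: -A^-10 + 2A^-6 - A^-2 + 2A^2 - A^6 + A^10 - A^14, w = -2
1 component, writhe -2, over 14 crossings
det 9, colorings 9 of 3^14 — tricolorable
observation: w = -2 (over 14 crossings) is diagram-only; (-A^3)^(2) removes it from V
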